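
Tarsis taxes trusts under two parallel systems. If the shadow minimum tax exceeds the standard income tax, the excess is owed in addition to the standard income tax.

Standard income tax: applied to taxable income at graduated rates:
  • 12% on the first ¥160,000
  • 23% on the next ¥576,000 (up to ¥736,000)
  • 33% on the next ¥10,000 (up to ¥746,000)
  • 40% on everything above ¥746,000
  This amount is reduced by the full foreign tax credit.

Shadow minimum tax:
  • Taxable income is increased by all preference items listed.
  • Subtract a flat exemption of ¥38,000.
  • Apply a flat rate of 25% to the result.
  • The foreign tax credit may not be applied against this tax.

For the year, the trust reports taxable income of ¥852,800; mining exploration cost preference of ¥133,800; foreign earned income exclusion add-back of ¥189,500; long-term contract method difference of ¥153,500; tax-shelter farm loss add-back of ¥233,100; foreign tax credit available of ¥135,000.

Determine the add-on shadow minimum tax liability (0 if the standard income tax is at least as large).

Shadow minimum tax:
  Adjusted income: ¥852,800 + ¥133,800 + ¥189,500 + ¥153,500 + ¥233,100 = ¥1,562,700
  Less exemption ¥38,000 → base ¥1,524,700
  ¥1,524,700 × 25% = ¥381,175

Standard income tax:
  ¥160,000 × 12% = ¥19,200
  ¥576,000 × 23% = ¥132,480
  ¥10,000 × 33% = ¥3,300
  ¥106,800 × 40% = ¥42,720
  → ¥197,700
  Less foreign tax credit ¥135,000 → ¥62,700

Excess of shadow minimum tax over standard income tax: ¥381,175 − ¥62,700 = ¥318,475.

¥318,475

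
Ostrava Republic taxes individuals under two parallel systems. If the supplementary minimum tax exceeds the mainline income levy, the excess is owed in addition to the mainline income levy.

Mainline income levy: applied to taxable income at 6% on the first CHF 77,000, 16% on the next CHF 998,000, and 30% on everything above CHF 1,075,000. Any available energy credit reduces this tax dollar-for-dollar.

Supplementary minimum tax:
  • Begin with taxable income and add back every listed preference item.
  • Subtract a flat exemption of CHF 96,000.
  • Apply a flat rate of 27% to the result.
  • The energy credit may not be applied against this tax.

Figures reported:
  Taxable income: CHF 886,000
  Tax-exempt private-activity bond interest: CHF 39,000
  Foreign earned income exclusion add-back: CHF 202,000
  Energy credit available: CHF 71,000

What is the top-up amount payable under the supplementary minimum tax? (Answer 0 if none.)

CHF 215,310

Mainline income levy:
  CHF 77,000 × 6% = CHF 4,620
  CHF 809,000 × 16% = CHF 129,440
  → CHF 134,060
  Less energy credit CHF 71,000 → CHF 63,060

Supplementary minimum tax:
  Adjusted income: CHF 886,000 + CHF 39,000 + CHF 202,000 = CHF 1,127,000
  Less exemption CHF 96,000 → base CHF 1,031,000
  CHF 1,031,000 × 27% = CHF 278,370

Excess of supplementary minimum tax over mainline income levy: CHF 278,370 − CHF 63,060 = CHF 215,310.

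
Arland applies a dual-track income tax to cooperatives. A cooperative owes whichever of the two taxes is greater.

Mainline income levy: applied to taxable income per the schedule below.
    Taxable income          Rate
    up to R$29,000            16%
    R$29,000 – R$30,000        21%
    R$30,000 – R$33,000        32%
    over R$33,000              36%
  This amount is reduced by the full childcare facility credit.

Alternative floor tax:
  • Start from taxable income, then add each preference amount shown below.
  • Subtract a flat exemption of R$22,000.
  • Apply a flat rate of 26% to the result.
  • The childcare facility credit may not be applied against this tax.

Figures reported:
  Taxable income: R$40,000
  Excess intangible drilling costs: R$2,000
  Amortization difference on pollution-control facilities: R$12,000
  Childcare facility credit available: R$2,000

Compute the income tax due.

Mainline income levy:
  R$29,000 × 16% = R$4,640
  R$1,000 × 21% = R$210
  R$3,000 × 32% = R$960
  R$7,000 × 36% = R$2,520
  → R$8,330
  Less childcare facility credit R$2,000 → R$6,330

Alternative floor tax:
  Adjusted income: R$40,000 + R$2,000 + R$12,000 = R$54,000
  Less exemption R$22,000 → base R$32,000
  R$32,000 × 26% = R$8,320

R$8,320 > R$6,330, so the alternative floor tax is the binding amount.

R$8,320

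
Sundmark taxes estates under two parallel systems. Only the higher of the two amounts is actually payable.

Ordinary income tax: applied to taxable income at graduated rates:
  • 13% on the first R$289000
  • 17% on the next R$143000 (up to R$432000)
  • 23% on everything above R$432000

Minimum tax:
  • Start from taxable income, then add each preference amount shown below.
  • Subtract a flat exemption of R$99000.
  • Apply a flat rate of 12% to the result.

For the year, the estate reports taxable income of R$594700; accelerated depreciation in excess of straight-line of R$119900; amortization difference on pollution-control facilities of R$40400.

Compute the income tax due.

R$99301

Minimum tax:
  Adjusted income: R$594700 + R$119900 + R$40400 = R$755000
  Less exemption R$99000 → base R$656000
  R$656000 × 12% = R$78720

Ordinary income tax:
  R$289000 × 13% = R$37570
  R$143000 × 17% = R$24310
  R$162700 × 23% = R$37421
  → R$99301

R$99301 > R$78720, so the ordinary income tax governs.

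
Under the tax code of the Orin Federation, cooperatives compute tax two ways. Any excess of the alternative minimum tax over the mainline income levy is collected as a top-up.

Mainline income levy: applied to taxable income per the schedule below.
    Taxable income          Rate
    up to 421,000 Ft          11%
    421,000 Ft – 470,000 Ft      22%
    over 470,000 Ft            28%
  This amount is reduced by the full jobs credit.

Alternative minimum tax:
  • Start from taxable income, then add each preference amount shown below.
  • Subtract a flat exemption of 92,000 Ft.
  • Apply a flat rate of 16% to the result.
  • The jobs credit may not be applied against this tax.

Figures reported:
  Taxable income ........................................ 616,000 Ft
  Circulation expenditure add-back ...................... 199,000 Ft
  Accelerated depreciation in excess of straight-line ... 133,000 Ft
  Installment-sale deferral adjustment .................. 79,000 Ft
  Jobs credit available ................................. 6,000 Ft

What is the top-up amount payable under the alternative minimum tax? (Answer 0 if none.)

57,630 Ft

Mainline income levy:
  421,000 Ft × 11% = 46,310 Ft
  49,000 Ft × 22% = 10,780 Ft
  146,000 Ft × 28% = 40,880 Ft
  → 97,970 Ft
  Less jobs credit 6,000 Ft → 91,970 Ft

Alternative minimum tax:
  Adjusted income: 616,000 Ft + 199,000 Ft + 133,000 Ft + 79,000 Ft = 1,027,000 Ft
  Less exemption 92,000 Ft → base 935,000 Ft
  935,000 Ft × 16% = 149,600 Ft

Excess of alternative minimum tax over mainline income levy: 149,600 Ft − 91,970 Ft = 57,630 Ft.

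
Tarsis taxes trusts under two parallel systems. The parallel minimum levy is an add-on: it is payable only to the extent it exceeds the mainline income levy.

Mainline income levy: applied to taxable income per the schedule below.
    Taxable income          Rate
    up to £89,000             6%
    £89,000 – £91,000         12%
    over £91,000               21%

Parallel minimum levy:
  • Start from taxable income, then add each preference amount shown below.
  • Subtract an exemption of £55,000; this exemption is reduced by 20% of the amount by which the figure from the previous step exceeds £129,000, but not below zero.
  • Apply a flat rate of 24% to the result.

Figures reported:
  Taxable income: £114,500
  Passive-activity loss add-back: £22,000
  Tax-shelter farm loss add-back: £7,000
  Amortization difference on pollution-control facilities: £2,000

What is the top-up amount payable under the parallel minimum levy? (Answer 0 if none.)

Parallel minimum levy:
  Adjusted income: £114,500 + £22,000 + £7,000 + £2,000 = £145,500
  Exemption: £55,000 − 20% × (£145,500 − £129,000) = £55,000 − £3,300 = £51,700
  Base: £145,500 − £51,700 = £93,800
  £93,800 × 24% = £22,512

Mainline income levy:
  £89,000 × 6% = £5,340
  £2,000 × 12% = £240
  £23,500 × 21% = £4,935
  → £10,515

Excess of parallel minimum levy over mainline income levy: £22,512 − £10,515 = £11,997.

£11,997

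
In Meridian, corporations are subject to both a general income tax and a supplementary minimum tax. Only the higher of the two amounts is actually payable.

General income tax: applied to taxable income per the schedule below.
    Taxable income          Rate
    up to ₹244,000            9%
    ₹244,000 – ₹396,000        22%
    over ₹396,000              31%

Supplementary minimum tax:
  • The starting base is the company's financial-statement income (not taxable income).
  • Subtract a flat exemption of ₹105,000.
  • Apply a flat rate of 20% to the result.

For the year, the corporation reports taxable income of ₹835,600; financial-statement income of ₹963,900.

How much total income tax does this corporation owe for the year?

₹191,676

General income tax:
  ₹244,000 × 9% = ₹21,960
  ₹152,000 × 22% = ₹33,440
  ₹439,600 × 31% = ₹136,276
  → ₹191,676

Supplementary minimum tax:
  Base (financial-statement income): ₹963,900
  Less exemption ₹105,000 → base ₹858,900
  ₹858,900 × 20% = ₹171,780

₹191,676 > ₹171,780, so the general income tax governs.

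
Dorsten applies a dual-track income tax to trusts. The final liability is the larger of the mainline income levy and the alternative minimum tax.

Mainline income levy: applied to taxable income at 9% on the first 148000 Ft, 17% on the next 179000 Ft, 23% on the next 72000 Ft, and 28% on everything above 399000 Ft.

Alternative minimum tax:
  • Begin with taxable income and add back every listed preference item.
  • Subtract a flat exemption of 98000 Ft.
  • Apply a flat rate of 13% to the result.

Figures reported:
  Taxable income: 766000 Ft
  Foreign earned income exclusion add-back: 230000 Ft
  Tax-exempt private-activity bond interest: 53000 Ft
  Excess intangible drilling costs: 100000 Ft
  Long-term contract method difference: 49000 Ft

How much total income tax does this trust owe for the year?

163070 Ft

Alternative minimum tax:
  Adjusted income: 766000 Ft + 230000 Ft + 53000 Ft + 100000 Ft + 49000 Ft = 1198000 Ft
  Less exemption 98000 Ft → base 1100000 Ft
  1100000 Ft × 13% = 143000 Ft

Mainline income levy:
  148000 Ft × 9% = 13320 Ft
  179000 Ft × 17% = 30430 Ft
  72000 Ft × 23% = 16560 Ft
  367000 Ft × 28% = 102760 Ft
  → 163070 Ft

163070 Ft > 143000 Ft, so the mainline income levy governs.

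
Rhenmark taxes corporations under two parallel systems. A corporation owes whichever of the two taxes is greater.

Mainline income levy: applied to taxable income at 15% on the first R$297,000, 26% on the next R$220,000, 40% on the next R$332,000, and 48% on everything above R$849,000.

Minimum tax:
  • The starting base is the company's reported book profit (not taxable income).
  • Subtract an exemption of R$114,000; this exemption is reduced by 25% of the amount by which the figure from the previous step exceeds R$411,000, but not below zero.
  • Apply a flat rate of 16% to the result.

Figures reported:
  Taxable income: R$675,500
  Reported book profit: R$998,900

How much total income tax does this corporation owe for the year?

R$165,150

Mainline income levy:
  R$297,000 × 15% = R$44,550
  R$220,000 × 26% = R$57,200
  R$158,500 × 40% = R$63,400
  → R$165,150

Minimum tax:
  Base (reported book profit): R$998,900
  Exemption: 25% × (R$998,900 − R$411,000) = R$146,975 ≥ R$114,000, so the exemption is fully phased out
  Base: R$998,900 − R$0 = R$998,900
  R$998,900 × 16% = R$159,824

R$165,150 > R$159,824, so the mainline income levy governs.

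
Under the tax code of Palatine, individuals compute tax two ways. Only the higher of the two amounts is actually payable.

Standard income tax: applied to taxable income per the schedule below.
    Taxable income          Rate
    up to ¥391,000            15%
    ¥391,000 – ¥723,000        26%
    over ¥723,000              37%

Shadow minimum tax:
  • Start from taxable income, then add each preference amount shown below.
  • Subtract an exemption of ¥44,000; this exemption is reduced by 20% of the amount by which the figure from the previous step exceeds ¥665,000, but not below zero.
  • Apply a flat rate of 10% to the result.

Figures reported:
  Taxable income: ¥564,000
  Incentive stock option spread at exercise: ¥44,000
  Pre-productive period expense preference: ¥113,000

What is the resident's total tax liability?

Standard income tax:
  ¥391,000 × 15% = ¥58,650
  ¥173,000 × 26% = ¥44,980
  → ¥103,630

Shadow minimum tax:
  Adjusted income: ¥564,000 + ¥44,000 + ¥113,000 = ¥721,000
  Exemption: ¥44,000 − 20% × (¥721,000 − ¥665,000) = ¥44,000 − ¥11,200 = ¥32,800
  Base: ¥721,000 − ¥32,800 = ¥688,200
  ¥688,200 × 10% = ¥68,820

¥103,630 > ¥68,820, so the standard income tax governs.

¥103,630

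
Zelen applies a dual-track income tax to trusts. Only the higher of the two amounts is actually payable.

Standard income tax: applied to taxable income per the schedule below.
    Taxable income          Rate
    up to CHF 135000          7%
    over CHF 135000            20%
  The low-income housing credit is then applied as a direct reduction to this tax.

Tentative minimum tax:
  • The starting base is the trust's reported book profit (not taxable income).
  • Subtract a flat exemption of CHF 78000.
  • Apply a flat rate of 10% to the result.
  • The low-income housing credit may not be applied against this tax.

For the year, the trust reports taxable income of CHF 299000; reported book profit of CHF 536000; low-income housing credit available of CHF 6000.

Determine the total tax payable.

Standard income tax:
  CHF 135000 × 7% = CHF 9450
  CHF 164000 × 20% = CHF 32800
  → CHF 42250
  Less low-income housing credit CHF 6000 → CHF 36250

Tentative minimum tax:
  Base (reported book profit): CHF 536000
  Less exemption CHF 78000 → base CHF 458000
  CHF 458000 × 10% = CHF 45800

CHF 45800 > CHF 36250, so the tentative minimum tax is the binding amount.

CHF 45800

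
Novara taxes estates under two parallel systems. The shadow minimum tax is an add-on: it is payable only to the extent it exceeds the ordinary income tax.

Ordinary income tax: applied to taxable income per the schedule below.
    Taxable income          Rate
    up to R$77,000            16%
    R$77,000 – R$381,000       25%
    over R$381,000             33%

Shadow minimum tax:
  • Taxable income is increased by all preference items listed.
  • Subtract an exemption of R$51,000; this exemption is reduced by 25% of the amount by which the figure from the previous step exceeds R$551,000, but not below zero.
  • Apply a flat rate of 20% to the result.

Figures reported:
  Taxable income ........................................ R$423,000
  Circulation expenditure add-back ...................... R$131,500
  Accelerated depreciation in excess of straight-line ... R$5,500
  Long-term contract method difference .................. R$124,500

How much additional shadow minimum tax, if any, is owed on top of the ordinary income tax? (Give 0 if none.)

R$31,195

Shadow minimum tax:
  Adjusted income: R$423,000 + R$131,500 + R$5,500 + R$124,500 = R$684,500
  Exemption: R$51,000 − 25% × (R$684,500 − R$551,000) = R$51,000 − R$33,375 = R$17,625
  Base: R$684,500 − R$17,625 = R$666,875
  R$666,875 × 20% = R$133,375

Ordinary income tax:
  R$77,000 × 16% = R$12,320
  R$304,000 × 25% = R$76,000
  R$42,000 × 33% = R$13,860
  → R$102,180

Excess of shadow minimum tax over ordinary income tax: R$133,375 − R$102,180 = R$31,195.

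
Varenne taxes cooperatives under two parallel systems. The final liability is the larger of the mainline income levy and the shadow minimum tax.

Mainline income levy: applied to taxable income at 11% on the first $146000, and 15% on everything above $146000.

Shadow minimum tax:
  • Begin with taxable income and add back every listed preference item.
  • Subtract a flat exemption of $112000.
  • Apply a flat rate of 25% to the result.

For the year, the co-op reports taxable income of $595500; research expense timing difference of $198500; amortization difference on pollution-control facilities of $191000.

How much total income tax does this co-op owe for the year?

$218250

Mainline income levy:
  $146000 × 11% = $16060
  $449500 × 15% = $67425
  → $83485

Shadow minimum tax:
  Adjusted income: $595500 + $198500 + $191000 = $985000
  Less exemption $112000 → base $873000
  $873000 × 25% = $218250

$218250 > $83485, so the shadow minimum tax is the binding amount.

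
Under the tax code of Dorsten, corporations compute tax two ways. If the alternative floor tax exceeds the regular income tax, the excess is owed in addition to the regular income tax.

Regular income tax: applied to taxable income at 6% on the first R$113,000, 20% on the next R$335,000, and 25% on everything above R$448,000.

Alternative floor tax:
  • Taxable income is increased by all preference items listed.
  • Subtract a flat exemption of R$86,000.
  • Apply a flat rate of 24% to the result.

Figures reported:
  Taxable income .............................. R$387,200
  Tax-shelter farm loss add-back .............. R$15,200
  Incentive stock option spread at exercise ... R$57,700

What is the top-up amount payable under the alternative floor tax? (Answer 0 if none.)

Regular income tax:
  R$113,000 × 6% = R$6,780
  R$274,200 × 20% = R$54,840
  → R$61,620

Alternative floor tax:
  Adjusted income: R$387,200 + R$15,200 + R$57,700 = R$460,100
  Less exemption R$86,000 → base R$374,100
  R$374,100 × 24% = R$89,784

Excess of alternative floor tax over regular income tax: R$89,784 − R$61,620 = R$28,164.

R$28,164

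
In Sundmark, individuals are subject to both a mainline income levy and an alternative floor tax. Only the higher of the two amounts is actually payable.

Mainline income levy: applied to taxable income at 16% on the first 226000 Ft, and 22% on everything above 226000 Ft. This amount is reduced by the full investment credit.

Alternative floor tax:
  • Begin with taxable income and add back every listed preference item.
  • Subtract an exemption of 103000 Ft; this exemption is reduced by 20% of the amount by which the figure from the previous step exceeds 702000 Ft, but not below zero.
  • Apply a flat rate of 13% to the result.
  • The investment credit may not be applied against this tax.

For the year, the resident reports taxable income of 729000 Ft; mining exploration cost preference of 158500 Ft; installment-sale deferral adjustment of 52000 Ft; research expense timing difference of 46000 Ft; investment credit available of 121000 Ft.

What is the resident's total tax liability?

122096 Ft

Alternative floor tax:
  Adjusted income: 729000 Ft + 158500 Ft + 52000 Ft + 46000 Ft = 985500 Ft
  Exemption: 103000 Ft − 20% × (985500 Ft − 702000 Ft) = 103000 Ft − 56700 Ft = 46300 Ft
  Base: 985500 Ft − 46300 Ft = 939200 Ft
  939200 Ft × 13% = 122096 Ft

Mainline income levy:
  226000 Ft × 16% = 36160 Ft
  503000 Ft × 22% = 110660 Ft
  → 146820 Ft
  Less investment credit 121000 Ft → 25820 Ft

122096 Ft > 25820 Ft, so the alternative floor tax is the binding amount.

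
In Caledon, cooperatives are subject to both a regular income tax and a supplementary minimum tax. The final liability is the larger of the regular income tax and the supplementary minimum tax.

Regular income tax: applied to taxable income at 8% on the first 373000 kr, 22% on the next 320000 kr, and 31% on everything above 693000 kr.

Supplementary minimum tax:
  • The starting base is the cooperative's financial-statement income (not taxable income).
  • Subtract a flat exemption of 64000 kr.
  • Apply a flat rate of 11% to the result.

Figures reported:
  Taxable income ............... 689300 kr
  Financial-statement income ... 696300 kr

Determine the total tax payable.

Regular income tax:
  373000 kr × 8% = 29840 kr
  316300 kr × 22% = 69586 kr
  → 99426 kr

Supplementary minimum tax:
  Base (financial-statement income): 696300 kr
  Less exemption 64000 kr → base 632300 kr
  632300 kr × 11% = 69553 kr

99426 kr > 69553 kr, so the regular income tax governs.

99426 kr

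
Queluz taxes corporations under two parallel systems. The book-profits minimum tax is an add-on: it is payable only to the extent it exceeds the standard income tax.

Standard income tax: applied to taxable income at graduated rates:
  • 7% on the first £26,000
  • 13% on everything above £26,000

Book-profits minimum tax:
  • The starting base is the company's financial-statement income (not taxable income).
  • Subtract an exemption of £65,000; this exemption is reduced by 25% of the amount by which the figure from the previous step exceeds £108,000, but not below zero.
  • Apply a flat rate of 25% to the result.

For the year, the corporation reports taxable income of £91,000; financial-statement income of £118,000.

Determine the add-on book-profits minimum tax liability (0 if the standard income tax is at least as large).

Book-profits minimum tax:
  Base (financial-statement income): £118,000
  Exemption: £65,000 − 25% × (£118,000 − £108,000) = £65,000 − £2,500 = £62,500
  Base: £118,000 − £62,500 = £55,500
  £55,500 × 25% = £13,875

Standard income tax:
  £26,000 × 7% = £1,820
  £65,000 × 13% = £8,450
  → £10,270

Excess of book-profits minimum tax over standard income tax: £13,875 − £10,270 = £3,605.

£3,605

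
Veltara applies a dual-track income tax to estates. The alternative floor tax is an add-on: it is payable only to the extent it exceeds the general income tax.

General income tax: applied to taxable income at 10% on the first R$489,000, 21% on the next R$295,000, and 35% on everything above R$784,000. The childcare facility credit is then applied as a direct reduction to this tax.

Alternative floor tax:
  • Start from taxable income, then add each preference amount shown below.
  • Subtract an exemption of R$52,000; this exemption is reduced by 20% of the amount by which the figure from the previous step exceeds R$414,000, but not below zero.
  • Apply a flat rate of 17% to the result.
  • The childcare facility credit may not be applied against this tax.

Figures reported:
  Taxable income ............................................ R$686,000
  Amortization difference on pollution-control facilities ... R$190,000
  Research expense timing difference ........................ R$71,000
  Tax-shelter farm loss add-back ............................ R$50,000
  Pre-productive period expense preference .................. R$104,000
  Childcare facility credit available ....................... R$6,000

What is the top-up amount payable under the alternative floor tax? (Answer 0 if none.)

Alternative floor tax:
  Adjusted income: R$686,000 + R$190,000 + R$71,000 + R$50,000 + R$104,000 = R$1,101,000
  Exemption: 20% × (R$1,101,000 − R$414,000) = R$137,400 ≥ R$52,000, so the exemption is fully phased out
  Base: R$1,101,000 − R$0 = R$1,101,000
  R$1,101,000 × 17% = R$187,170

General income tax:
  R$489,000 × 10% = R$48,900
  R$197,000 × 21% = R$41,370
  → R$90,270
  Less childcare facility credit R$6,000 → R$84,270

Excess of alternative floor tax over general income tax: R$187,170 − R$84,270 = R$102,900.

R$102,900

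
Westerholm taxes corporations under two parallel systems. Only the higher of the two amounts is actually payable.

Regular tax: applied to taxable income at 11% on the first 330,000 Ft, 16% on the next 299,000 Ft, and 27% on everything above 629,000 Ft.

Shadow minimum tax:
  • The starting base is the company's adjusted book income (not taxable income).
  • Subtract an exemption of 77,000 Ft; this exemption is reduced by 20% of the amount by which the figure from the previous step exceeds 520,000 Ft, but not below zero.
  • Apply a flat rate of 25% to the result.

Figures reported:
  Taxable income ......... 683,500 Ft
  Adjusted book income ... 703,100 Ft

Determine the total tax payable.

165,680 Ft

Shadow minimum tax:
  Base (adjusted book income): 703,100 Ft
  Exemption: 77,000 Ft − 20% × (703,100 Ft − 520,000 Ft) = 77,000 Ft − 36,620 Ft = 40,380 Ft
  Base: 703,100 Ft − 40,380 Ft = 662,720 Ft
  662,720 Ft × 25% = 165,680 Ft

Regular tax:
  330,000 Ft × 11% = 36,300 Ft
  299,000 Ft × 16% = 47,840 Ft
  54,500 Ft × 27% = 14,715 Ft
  → 98,855 Ft

165,680 Ft > 98,855 Ft, so the shadow minimum tax is the binding amount.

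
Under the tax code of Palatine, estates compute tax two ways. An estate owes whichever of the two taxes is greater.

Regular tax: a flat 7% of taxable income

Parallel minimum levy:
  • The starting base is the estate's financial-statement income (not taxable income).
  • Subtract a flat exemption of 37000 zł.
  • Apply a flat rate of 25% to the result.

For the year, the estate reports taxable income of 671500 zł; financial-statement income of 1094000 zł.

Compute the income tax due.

264250 zł

Parallel minimum levy:
  Base (financial-statement income): 1094000 zł
  Less exemption 37000 zł → base 1057000 zł
  1057000 zł × 25% = 264250 zł

Regular tax:
  671500 zł × 7% = 47005 zł

264250 zł > 47005 zł, so the parallel minimum levy is the binding amount.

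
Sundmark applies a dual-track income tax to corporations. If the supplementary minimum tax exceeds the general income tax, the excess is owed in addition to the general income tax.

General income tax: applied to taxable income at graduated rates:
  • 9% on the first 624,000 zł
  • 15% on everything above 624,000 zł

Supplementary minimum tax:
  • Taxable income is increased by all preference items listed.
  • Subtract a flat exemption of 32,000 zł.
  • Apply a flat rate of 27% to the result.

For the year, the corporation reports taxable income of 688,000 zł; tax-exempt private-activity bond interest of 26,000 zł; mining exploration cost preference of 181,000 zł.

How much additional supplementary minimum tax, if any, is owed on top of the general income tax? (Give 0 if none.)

Supplementary minimum tax:
  Adjusted income: 688,000 zł + 26,000 zł + 181,000 zł = 895,000 zł
  Less exemption 32,000 zł → base 863,000 zł
  863,000 zł × 27% = 233,010 zł

General income tax:
  624,000 zł × 9% = 56,160 zł
  64,000 zł × 15% = 9,600 zł
  → 65,760 zł

Excess of supplementary minimum tax over general income tax: 233,010 zł − 65,760 zł = 167,250 zł.

167,250 zł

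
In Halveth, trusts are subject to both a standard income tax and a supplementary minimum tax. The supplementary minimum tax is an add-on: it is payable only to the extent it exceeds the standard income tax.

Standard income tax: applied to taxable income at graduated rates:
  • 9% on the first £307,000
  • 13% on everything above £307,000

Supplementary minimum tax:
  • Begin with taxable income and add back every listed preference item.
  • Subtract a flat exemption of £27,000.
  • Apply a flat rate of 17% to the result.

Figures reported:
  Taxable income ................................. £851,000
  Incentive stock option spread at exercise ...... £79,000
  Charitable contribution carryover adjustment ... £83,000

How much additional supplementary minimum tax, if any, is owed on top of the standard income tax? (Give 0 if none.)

£69,270

Standard income tax:
  £307,000 × 9% = £27,630
  £544,000 × 13% = £70,720
  → £98,350

Supplementary minimum tax:
  Adjusted income: £851,000 + £79,000 + £83,000 = £1,013,000
  Less exemption £27,000 → base £986,000
  £986,000 × 17% = £167,620

Excess of supplementary minimum tax over standard income tax: £167,620 − £98,350 = £69,270.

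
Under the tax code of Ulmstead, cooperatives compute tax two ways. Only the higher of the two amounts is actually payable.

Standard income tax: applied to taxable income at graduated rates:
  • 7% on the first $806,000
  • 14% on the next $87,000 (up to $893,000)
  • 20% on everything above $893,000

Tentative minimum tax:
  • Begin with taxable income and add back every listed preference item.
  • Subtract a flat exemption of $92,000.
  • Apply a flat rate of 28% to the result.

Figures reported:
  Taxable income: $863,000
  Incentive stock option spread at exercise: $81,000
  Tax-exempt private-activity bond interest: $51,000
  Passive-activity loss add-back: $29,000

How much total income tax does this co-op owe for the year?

$260,960

Tentative minimum tax:
  Adjusted income: $863,000 + $81,000 + $51,000 + $29,000 = $1,024,000
  Less exemption $92,000 → base $932,000
  $932,000 × 28% = $260,960

Standard income tax:
  $806,000 × 7% = $56,420
  $57,000 × 14% = $7,980
  → $64,400

$260,960 > $64,400, so the tentative minimum tax is the binding amount.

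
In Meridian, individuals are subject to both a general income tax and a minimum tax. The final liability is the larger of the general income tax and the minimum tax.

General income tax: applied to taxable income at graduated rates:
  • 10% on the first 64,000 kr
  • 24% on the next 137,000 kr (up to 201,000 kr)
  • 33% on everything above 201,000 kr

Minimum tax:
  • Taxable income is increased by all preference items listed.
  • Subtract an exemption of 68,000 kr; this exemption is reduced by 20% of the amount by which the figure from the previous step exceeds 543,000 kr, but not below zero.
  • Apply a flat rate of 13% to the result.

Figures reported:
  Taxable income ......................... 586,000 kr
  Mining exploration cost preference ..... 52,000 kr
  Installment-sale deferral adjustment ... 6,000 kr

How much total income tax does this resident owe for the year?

166,330 kr

Minimum tax:
  Adjusted income: 586,000 kr + 52,000 kr + 6,000 kr = 644,000 kr
  Exemption: 68,000 kr − 20% × (644,000 kr − 543,000 kr) = 68,000 kr − 20,200 kr = 47,800 kr
  Base: 644,000 kr − 47,800 kr = 596,200 kr
  596,200 kr × 13% = 77,506 kr

General income tax:
  64,000 kr × 10% = 6,400 kr
  137,000 kr × 24% = 32,880 kr
  385,000 kr × 33% = 127,050 kr
  → 166,330 kr

166,330 kr > 77,506 kr, so the general income tax governs.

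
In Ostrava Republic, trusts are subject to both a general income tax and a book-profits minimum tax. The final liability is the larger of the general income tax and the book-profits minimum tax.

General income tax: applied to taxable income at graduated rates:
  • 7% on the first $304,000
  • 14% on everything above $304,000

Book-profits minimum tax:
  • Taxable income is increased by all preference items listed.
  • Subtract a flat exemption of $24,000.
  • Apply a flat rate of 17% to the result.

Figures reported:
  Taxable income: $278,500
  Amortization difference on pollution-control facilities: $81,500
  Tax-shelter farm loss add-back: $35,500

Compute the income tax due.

$63,155

Book-profits minimum tax:
  Adjusted income: $278,500 + $81,500 + $35,500 = $395,500
  Less exemption $24,000 → base $371,500
  $371,500 × 17% = $63,155

General income tax:
  $278,500 × 7% = $19,495

$63,155 > $19,495, so the book-profits minimum tax is the binding amount.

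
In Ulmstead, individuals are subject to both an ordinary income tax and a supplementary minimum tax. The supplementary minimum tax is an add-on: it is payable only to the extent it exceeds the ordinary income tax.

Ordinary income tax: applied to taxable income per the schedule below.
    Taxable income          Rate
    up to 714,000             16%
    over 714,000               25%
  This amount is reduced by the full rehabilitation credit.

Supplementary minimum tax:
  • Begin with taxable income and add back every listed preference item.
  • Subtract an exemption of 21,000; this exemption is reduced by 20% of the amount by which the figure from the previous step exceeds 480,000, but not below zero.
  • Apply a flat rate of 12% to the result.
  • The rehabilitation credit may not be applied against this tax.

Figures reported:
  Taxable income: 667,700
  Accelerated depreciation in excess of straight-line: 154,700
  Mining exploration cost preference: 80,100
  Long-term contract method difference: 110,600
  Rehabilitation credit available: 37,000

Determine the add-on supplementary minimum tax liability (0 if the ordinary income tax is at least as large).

Supplementary minimum tax:
  Adjusted income: 667,700 + 154,700 + 80,100 + 110,600 = 1,013,100
  Exemption: 20% × (1,013,100 − 480,000) = 106,620 ≥ 21,000, so the exemption is fully phased out
  Base: 1,013,100 − 0 = 1,013,100
  1,013,100 × 12% = 121,572

Ordinary income tax:
  667,700 × 16% = 106,832
  Less rehabilitation credit 37,000 → 69,832

Excess of supplementary minimum tax over ordinary income tax: 121,572 − 69,832 = 51,740.

51,740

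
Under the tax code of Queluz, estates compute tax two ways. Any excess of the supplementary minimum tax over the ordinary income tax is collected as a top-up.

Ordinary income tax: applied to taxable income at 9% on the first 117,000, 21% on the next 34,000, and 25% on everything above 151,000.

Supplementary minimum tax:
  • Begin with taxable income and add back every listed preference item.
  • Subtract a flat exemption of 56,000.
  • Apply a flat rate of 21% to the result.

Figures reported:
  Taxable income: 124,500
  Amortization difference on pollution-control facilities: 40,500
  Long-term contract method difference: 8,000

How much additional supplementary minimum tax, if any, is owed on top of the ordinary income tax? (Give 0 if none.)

Ordinary income tax:
  117,000 × 9% = 10,530
  7,500 × 21% = 1,575
  → 12,105

Supplementary minimum tax:
  Adjusted income: 124,500 + 40,500 + 8,000 = 173,000
  Less exemption 56,000 → base 117,000
  117,000 × 21% = 24,570

Excess of supplementary minimum tax over ordinary income tax: 24,570 − 12,105 = 12,465.

12,465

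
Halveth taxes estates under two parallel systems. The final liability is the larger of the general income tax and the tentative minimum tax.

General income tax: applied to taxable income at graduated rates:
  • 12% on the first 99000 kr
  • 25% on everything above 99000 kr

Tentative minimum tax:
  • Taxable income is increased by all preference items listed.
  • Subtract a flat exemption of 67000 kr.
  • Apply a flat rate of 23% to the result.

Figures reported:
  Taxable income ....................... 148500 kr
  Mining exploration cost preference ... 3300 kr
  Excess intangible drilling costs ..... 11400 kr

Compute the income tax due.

General income tax:
  99000 kr × 12% = 11880 kr
  49500 kr × 25% = 12375 kr
  → 24255 kr

Tentative minimum tax:
  Adjusted income: 148500 kr + 3300 kr + 11400 kr = 163200 kr
  Less exemption 67000 kr → base 96200 kr
  96200 kr × 23% = 22126 kr

24255 kr > 22126 kr, so the general income tax governs.

24255 kr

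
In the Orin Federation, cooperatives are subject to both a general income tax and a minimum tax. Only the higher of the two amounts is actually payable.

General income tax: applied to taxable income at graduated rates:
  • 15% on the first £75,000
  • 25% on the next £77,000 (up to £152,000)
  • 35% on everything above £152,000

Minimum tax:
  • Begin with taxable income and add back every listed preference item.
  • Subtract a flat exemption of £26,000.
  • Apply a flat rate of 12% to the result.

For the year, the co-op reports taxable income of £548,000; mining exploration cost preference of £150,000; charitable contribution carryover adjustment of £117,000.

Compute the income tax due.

General income tax:
  £75,000 × 15% = £11,250
  £77,000 × 25% = £19,250
  £396,000 × 35% = £138,600
  → £169,100

Minimum tax:
  Adjusted income: £548,000 + £150,000 + £117,000 = £815,000
  Less exemption £26,000 → base £789,000
  £789,000 × 12% = £94,680

£169,100 > £94,680, so the general income tax governs.

£169,100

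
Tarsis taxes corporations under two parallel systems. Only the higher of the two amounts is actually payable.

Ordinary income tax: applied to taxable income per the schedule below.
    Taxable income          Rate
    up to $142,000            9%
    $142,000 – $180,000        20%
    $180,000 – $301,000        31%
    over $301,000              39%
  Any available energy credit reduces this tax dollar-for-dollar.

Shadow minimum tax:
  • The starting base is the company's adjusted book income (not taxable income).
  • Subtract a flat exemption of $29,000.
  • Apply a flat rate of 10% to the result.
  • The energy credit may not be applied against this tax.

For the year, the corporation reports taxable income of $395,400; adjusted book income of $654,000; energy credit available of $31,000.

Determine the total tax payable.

Shadow minimum tax:
  Base (adjusted book income): $654,000
  Less exemption $29,000 → base $625,000
  $625,000 × 10% = $62,500

Ordinary income tax:
  $142,000 × 9% = $12,780
  $38,000 × 20% = $7,600
  $121,000 × 31% = $37,510
  $94,400 × 39% = $36,816
  → $94,706
  Less energy credit $31,000 → $63,706

$63,706 > $62,500, so the ordinary income tax governs.

$63,706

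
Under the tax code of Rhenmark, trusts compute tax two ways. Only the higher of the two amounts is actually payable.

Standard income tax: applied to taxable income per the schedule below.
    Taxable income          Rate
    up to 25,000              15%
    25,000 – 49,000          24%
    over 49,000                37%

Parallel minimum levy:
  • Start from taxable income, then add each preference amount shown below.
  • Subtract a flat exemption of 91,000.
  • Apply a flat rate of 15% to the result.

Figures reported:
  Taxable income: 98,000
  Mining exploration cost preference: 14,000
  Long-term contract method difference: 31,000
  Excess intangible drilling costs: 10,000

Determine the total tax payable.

27,640

Standard income tax:
  25,000 × 15% = 3,750
  24,000 × 24% = 5,760
  49,000 × 37% = 18,130
  → 27,640

Parallel minimum levy:
  Adjusted income: 98,000 + 14,000 + 31,000 + 10,000 = 153,000
  Less exemption 91,000 → base 62,000
  62,000 × 15% = 9,300

27,640 > 9,300, so the standard income tax governs.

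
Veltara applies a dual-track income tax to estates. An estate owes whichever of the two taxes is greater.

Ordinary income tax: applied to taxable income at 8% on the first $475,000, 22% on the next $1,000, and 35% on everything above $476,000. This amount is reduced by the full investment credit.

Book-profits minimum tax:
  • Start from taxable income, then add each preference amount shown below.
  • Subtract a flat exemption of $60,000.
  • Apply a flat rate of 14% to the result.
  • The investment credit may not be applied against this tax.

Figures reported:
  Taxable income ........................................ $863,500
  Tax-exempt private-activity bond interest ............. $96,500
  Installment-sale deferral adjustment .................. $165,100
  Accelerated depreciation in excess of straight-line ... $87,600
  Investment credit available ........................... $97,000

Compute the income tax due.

Ordinary income tax:
  $475,000 × 8% = $38,000
  $1,000 × 22% = $220
  $387,500 × 35% = $135,625
  → $173,845
  Less investment credit $97,000 → $76,845

Book-profits minimum tax:
  Adjusted income: $863,500 + $96,500 + $165,100 + $87,600 = $1,212,700
  Less exemption $60,000 → base $1,152,700
  $1,152,700 × 14% = $161,378

$161,378 > $76,845, so the book-profits minimum tax is the binding amount.

$161,378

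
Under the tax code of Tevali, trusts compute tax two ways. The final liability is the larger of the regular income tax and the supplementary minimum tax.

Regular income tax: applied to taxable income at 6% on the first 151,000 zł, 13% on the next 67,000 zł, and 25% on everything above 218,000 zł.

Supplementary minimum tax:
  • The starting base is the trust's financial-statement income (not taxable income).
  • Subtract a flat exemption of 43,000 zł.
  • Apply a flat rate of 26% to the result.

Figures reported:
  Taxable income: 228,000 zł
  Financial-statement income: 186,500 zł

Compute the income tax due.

Regular income tax:
  151,000 zł × 6% = 9,060 zł
  67,000 zł × 13% = 8,710 zł
  10,000 zł × 25% = 2,500 zł
  → 20,270 zł

Supplementary minimum tax:
  Base (financial-statement income): 186,500 zł
  Less exemption 43,000 zł → base 143,500 zł
  143,500 zł × 26% = 37,310 zł

37,310 zł > 20,270 zł, so the supplementary minimum tax is the binding amount.

37,310 zł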